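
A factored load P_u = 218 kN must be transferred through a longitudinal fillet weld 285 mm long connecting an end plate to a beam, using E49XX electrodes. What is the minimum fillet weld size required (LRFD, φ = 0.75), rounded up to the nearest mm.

w = 5 mm

E49XX → F_EXX = 490 MPa.
Total weld length L = 285 mm.
Required throat t_e = P_u / (φ × 0.6 F_EXX × L) = 218 / (0.75 × 0.6 × 490 × 285 × 10⁻³) = 3.469 mm.
Required leg w = t_e / 0.707 = 4.907 mm → use 5 mm.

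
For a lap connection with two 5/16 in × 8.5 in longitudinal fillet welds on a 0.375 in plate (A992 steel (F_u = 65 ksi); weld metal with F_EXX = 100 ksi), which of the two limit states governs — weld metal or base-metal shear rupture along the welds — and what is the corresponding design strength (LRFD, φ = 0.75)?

t_e = 0.707 × 0.3125 = 0.2209 in; L = 17 in.
Weld metal: φR_n = 0.75 × 0.6 × 100 × 0.2209 × 17 = 169 kips.
Base metal (shear rupture): φR_n = 0.75 × 0.6 × 65 × 0.375 × 17 = 186.5 kips.
Governing: weld metal.

φR_n ≈ 169 kips (weld metal governs)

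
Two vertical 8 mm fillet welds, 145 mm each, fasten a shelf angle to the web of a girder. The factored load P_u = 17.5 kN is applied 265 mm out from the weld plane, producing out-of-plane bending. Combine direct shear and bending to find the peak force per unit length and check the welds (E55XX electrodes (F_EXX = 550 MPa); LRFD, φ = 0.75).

f_max ≈ 664 N/mm; adequate

L_w = 2 × 145 = 290 mm; section modulus (unit throat) S = 2 × L²/6 = 7008 mm².
Direct shear f_v = P/L_w = 17.5×10³/290 = 60.34 N/mm.
Moment M = P × e = 17.5×10³ × 265 = 4637500 N·mm; bending f_b = M/S = 661.7 N/mm.
f_max = √(f_v² + f_b²) = √(60.34² + 661.7²) = 664.5 N/mm.
φr_n = 0.75 × 0.6 × 550 × (0.707 × 8) = 1400 N/mm → adequate.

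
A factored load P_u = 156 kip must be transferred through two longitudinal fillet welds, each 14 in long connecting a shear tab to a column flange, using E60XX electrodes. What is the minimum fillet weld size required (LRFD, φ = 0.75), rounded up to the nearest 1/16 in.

E60XX → F_EXX = 60 ksi.
Total weld length L = 28 in.
Required throat t_e = P_u / (φ × 0.6 F_EXX × L) = 156 / (0.75 × 0.6 × 60 × 28) = 0.2063 in.
Required leg w = t_e / 0.707 = 0.2919 in → use 5/16 in.

w = 5/16 in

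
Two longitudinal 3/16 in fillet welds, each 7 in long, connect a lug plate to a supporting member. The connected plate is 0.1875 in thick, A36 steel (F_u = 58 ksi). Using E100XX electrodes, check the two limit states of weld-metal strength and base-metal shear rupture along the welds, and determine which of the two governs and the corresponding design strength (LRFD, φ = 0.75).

E100XX → F_EXX = 100 ksi.
t_e = 0.707 × 0.1875 = 0.1326 in; L = 14 in.
Weld metal: φR_n = 0.75 × 0.6 × 100 × 0.1326 × 14 = 83.51 kip.
Base metal (shear rupture): φR_n = 0.75 × 0.6 × 58 × 0.1875 × 14 = 68.51 kip.
Governing: base-metal shear rupture.

φR_n ≈ 68.5 kip (base-metal shear rupture governs)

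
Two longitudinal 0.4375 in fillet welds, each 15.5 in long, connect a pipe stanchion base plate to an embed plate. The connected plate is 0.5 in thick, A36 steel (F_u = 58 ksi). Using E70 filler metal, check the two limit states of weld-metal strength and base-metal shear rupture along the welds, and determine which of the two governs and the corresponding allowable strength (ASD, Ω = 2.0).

R_n/Ω ≈ 201 kip (weld metal governs)

E70XX → F_EXX = 70 ksi.
t_e = 0.707 × 0.4375 = 0.3093 in; L = 31 in.
Weld metal: R_n/Ω = (1/2.0) × 0.6 × 70 × 0.3093 × 31 = 201.4 kip.
Base metal (shear rupture): R_n/Ω = (1/2.0) × 0.6 × 58 × 0.5 × 31 = 269.7 kip.
Governing: weld metal.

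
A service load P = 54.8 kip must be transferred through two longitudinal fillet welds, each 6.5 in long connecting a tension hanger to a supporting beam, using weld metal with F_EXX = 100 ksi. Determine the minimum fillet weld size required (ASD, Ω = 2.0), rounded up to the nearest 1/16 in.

w = 1/4 in

Total weld length L = 13 in.
Required throat t_e = P × Ω / (0.6 F_EXX × L) = 54.8 × 2.0 / (0.6 × 100 × 13) = 0.1405 in.
Required leg w = t_e / 0.707 = 0.1987 in → use 1/4 in.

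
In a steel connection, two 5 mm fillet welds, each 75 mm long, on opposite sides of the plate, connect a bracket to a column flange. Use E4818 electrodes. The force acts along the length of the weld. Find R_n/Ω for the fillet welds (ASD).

E48XX → F_EXX = 480 MPa.
Effective throat t_e = 0.707 × 5 = 3.535 mm.
Total length L = 150 mm; A_we = 3.535 × 150 = 530.2 mm².
F_nw = 0.6 F_EXX = 0.6 × 480 = 288 MPa.
R_n = 288 × 530.2 × 10⁻³ = 152.7 kN; R_n/Ω = 152.7/2.0 = 76.36 kN.

R_n/Ω ≈ 76.4 kN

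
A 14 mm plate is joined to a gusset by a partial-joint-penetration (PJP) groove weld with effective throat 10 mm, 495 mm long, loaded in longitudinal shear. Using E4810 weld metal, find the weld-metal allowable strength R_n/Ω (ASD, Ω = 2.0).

E48XX → F_EXX = 480 MPa.
Effective throat (given) t_e = 10 mm.
A_we = 10 × 495 = 4950 mm².
F_nw = 0.6 F_EXX = 288 MPa.
R_n/Ω = (288 × 4950) / 2.0 × 10⁻³ = 712.8 kN.

R_n/Ω ≈ 713 kN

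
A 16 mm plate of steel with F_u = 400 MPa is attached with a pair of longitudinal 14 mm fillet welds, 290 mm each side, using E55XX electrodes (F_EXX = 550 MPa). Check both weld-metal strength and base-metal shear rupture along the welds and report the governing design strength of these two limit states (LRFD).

t_e = 0.707 × 14 = 9.898 mm; L = 580 mm.
Weld metal: φR_n = 0.75 × 0.6 × 550 × 9.898 × 580 × 10⁻³ = 1421 kN.
Base metal (shear rupture): φR_n = 0.75 × 0.6 × 400 × 16 × 580 × 10⁻³ = 1670 kN.
Governing: weld metal.

φR_n ≈ 1420 kN (weld metal governs)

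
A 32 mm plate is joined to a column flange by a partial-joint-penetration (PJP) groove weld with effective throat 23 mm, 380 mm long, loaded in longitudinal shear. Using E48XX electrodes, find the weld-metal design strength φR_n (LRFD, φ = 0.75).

φR_n ≈ 1890 kN

E48XX → F_EXX = 480 MPa.
Effective throat (given) t_e = 23 mm.
A_we = 23 × 380 = 8740 mm².
F_nw = 0.6 F_EXX = 288 MPa.
φR_n = 0.75 × 288 × 8740 × 10⁻³ = 1888 kN.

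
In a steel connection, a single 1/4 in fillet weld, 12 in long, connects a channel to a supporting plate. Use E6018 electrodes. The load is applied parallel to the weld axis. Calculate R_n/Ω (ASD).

R_n/Ω ≈ 38.2 kip

E60XX → F_EXX = 60 ksi.
Effective throat t_e = 0.707 × 0.25 = 0.1767 in.
Total length L = 12 in; A_we = 0.1767 × 12 = 2.121 in².
F_nw = 0.6 F_EXX = 0.6 × 60 = 36 ksi.
R_n = 36 × 2.121 = 76.36 kip; R_n/Ω = 76.36/2.0 = 38.18 kip.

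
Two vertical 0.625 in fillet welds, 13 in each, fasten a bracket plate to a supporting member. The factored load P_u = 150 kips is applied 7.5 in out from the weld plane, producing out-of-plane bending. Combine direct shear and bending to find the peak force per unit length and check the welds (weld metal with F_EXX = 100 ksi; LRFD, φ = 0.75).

f_max ≈ 20.8 kip/in; NOT adequate

L_w = 2 × 13 = 26 in; section modulus (unit throat) S = 2 × L²/6 = 56.33 in².
Direct shear f_v = P/L_w = 150/26 = 5.769 kip/in.
Moment M = P × e = 150 × 7.5 = 1125 kip·in; bending f_b = M/S = 19.97 kip/in.
f_max = √(f_v² + f_b²) = √(5.769² + 19.97²) = 20.79 kip/in.
φr_n = 0.75 × 0.6 × 100 × (0.707 × 0.625) = 19.88 kip/in → NOT adequate.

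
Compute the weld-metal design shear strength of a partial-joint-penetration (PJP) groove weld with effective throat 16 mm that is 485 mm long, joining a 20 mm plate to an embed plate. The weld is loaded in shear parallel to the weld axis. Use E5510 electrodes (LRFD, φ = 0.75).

φR_n ≈ 1920 kN

E55XX → F_EXX = 550 MPa.
Effective throat (given) t_e = 16 mm.
A_we = 16 × 485 = 7760 mm².
F_nw = 0.6 F_EXX = 330 MPa.
φR_n = 0.75 × 330 × 7760 × 10⁻³ = 1921 kN.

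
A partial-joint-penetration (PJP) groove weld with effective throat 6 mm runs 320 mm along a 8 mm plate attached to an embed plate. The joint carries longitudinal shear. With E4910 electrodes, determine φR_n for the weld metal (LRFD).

E49XX → F_EXX = 490 MPa.
Effective throat (given) t_e = 6 mm.
A_we = 6 × 320 = 1920 mm².
F_nw = 0.6 F_EXX = 294 MPa.
φR_n = 0.75 × 294 × 1920 × 10⁻³ = 423.4 kN.

φR_n ≈ 423 kN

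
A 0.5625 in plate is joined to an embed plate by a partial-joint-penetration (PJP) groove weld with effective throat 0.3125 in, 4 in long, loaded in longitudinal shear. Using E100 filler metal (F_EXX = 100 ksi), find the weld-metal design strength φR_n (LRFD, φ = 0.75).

Effective throat (given) t_e = 0.3125 in.
A_we = 0.3125 × 4 = 1.25 in².
F_nw = 0.6 F_EXX = 60 ksi.
φR_n = 0.75 × 60 × 1.25 = 56.25 kip.

φR_n ≈ 56.2 kip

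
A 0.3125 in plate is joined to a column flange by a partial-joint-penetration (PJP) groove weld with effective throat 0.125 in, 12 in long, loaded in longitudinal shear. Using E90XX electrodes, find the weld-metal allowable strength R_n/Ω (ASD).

R_n/Ω ≈ 40.5 kip

E90XX → F_EXX = 90 ksi.
Effective throat (given) t_e = 0.125 in.
A_we = 0.125 × 12 = 1.5 in².
F_nw = 0.6 F_EXX = 54 ksi.
R_n/Ω = (54 × 1.5) / 2.0 = 40.5 kip.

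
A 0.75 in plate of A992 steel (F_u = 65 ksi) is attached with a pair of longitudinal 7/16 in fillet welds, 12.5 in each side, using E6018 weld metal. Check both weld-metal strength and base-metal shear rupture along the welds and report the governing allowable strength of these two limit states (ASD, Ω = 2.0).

R_n/Ω ≈ 139 kip (weld metal governs)

E60XX → F_EXX = 60 ksi.
t_e = 0.707 × 0.4375 = 0.3093 in; L = 25 in.
Weld metal: R_n/Ω = (1/2.0) × 0.6 × 60 × 0.3093 × 25 = 139.2 kip.
Base metal (shear rupture): R_n/Ω = (1/2.0) × 0.6 × 65 × 0.75 × 25 = 365.6 kip.
Governing: weld metal.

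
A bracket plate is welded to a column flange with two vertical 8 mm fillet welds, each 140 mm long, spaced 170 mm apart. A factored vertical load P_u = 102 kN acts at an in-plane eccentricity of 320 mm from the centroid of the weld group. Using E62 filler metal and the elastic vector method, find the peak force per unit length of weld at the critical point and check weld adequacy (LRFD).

f_max ≈ 1750 N/mm; NOT adequate

E62XX → F_EXX = 620 MPa.
Total weld length L_w = 280 mm. Treat welds as unit-width lines.
Polar moment about centroid: J = 2[d³/12 + d(b/2)²] = 2[140³/12 + 140×85²] = 2480000 mm³.
Direct shear f_v = P/L_w = 102×10³ / 280 = 364.3 N/mm (vertical).
Torsion M = P·e = 102×10³ × 320 = 32640000 N·mm.
Critical point at (x, y) = (85, 70) from centroid. f_tx = M·y/J = 921.2 N/mm; f_ty = M·x/J = 1119 N/mm.
Resultant f_max = √[f_tx² + (f_v + f_ty)²] = √[921.2² + (364.3 + 1119)²] = 1746 N/mm.
Capacity per unit length: φr_n = 0.75 × 0.6 × 620 × (0.707 × 8) = 1578 N/mm.
1746 > 1578 → NOT adequate.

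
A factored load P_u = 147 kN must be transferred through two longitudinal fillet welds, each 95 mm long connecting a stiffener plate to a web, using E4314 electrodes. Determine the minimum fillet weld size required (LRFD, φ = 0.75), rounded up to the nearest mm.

E43XX → F_EXX = 430 MPa.
Total weld length L = 190 mm.
Required throat t_e = P_u / (φ × 0.6 F_EXX × L) = 147 / (0.75 × 0.6 × 430 × 190 × 10⁻³) = 3.998 mm.
Required leg w = t_e / 0.707 = 5.655 mm → use 6 mm.

w = 6 mm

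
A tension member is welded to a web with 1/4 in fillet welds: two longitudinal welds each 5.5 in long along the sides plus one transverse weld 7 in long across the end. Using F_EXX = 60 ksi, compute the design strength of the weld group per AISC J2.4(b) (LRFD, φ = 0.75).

t_e = 0.707 × 0.25 = 0.1767 in.
R_nwl = 0.6 × 60 × 0.1767 × 11 = 69.99 kip (longitudinal, 2 welds).
R_nwt = 0.6 × 60 × 0.1767 × 7 = 44.54 kip (transverse, base value).
(i) R_nwl + R_nwt = 114.5 kip; (ii) 0.85 R_nwl + 1.5 R_nwt = 126.3 kip.
R_n = max = 126.3 kip [governs: (ii)]; φR_n = 94.73 kip.

φR_n ≈ 94.7 kip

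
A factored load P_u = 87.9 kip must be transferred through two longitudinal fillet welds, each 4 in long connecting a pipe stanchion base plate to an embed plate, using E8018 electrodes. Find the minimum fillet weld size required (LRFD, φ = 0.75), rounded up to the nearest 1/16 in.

w = 7/16 in

E80XX → F_EXX = 80 ksi.
Total weld length L = 8 in.
Required throat t_e = P_u / (φ × 0.6 F_EXX × L) = 87.9 / (0.75 × 0.6 × 80 × 8) = 0.3052 in.
Required leg w = t_e / 0.707 = 0.4317 in → use 7/16 in.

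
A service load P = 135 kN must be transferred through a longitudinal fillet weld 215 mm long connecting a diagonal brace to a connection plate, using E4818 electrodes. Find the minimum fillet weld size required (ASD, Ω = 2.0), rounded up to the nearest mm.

E48XX → F_EXX = 480 MPa.
Total weld length L = 215 mm.
Required throat t_e = P × Ω / (0.6 F_EXX × L) = 135 × 2.0 / (0.6 × 480 × 215 × 10⁻³) = 4.36 mm.
Required leg w = t_e / 0.707 = 6.168 mm → use 7 mm.

w = 7 mm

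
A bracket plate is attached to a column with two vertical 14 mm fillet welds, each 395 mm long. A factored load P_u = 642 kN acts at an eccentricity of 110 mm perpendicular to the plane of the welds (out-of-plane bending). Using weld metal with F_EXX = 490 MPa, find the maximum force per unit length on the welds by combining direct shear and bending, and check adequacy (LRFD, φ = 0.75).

L_w = 2 × 395 = 790 mm; section modulus (unit throat) S = 2 × L²/6 = 52010 mm².
Direct shear f_v = P/L_w = 642×10³/790 = 812.7 N/mm.
Moment M = P × e = 642×10³ × 110 = 70620000 N·mm; bending f_b = M/S = 1358 N/mm.
f_max = √(f_v² + f_b²) = √(812.7² + 1358²) = 1582 N/mm.
φr_n = 0.75 × 0.6 × 490 × (0.707 × 14) = 2183 N/mm → adequate.

f_max ≈ 1580 N/mm; adequate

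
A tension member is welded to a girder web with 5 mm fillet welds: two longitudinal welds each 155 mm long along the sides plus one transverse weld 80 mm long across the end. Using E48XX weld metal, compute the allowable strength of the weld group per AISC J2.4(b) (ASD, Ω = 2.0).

E48XX → F_EXX = 480 MPa.
t_e = 0.707 × 5 = 3.535 mm.
R_nwl = 0.6 × 480 × 3.535 × 310 × 10⁻³ = 315.6 kN (longitudinal, 2 welds).
R_nwt = 0.6 × 480 × 3.535 × 80 × 10⁻³ = 81.45 kN (transverse, base value).
(i) R_nwl + R_nwt = 397.1 kN; (ii) 0.85 R_nwl + 1.5 R_nwt = 390.4 kN.
R_n = max = 397.1 kN [governs: (i)]; R_n/Ω = 198.5 kN.

R_n/Ω ≈ 199 kN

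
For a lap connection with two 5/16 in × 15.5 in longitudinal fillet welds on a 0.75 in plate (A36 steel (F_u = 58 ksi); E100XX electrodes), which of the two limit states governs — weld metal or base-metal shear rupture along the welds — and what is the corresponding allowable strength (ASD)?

E100XX → F_EXX = 100 ksi.
t_e = 0.707 × 0.3125 = 0.2209 in; L = 31 in.
Weld metal: R_n/Ω = (1/2.0) × 0.6 × 100 × 0.2209 × 31 = 205.5 kips.
Base metal (shear rupture): R_n/Ω = (1/2.0) × 0.6 × 58 × 0.75 × 31 = 404.5 kips.
Governing: weld metal.

R_n/Ω ≈ 205 kips (weld metal governs)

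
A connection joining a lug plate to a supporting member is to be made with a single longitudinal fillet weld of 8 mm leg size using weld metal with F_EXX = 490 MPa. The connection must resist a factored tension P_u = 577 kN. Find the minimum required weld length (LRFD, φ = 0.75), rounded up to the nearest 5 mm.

L = 465 mm

Throat t_e = 0.707 × 8 = 5.656 mm.
φr_n = 0.75 × 0.6 × 490 × 5.656 × 10⁻³ = 1.247 kN/mm.
L_req = P_u / φr_n = 577 / 1.247 = 462.7 mm total.
Round up → use L = 465 mm.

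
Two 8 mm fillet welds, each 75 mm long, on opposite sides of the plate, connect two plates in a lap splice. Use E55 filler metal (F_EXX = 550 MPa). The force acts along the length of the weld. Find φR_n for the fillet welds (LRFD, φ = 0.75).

φR_n ≈ 210 kN

Effective throat t_e = 0.707 × 8 = 5.656 mm.
Total length L = 150 mm; A_we = 5.656 × 150 = 848.4 mm².
F_nw = 0.6 F_EXX = 0.6 × 550 = 330 MPa.
φR_n = 0.75 × 330 × 848.4 × 10⁻³ = 210 kN.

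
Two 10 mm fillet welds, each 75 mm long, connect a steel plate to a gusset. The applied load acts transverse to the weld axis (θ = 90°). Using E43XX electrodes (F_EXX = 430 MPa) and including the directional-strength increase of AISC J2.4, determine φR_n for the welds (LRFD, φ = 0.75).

t_e = 0.707 × 10 = 7.07 mm; A_we = 7.07 × 150 = 1060 mm².
Directional factor: 1.0 + 0.5 sin^1.5(90°) = 1.5.
F_nw = 0.6 × 430 × 1.5 = 387 MPa.
φR_n = 0.75 × 387 × 1060 × 10⁻³ = 307.8 kN.

φR_n ≈ 308 kN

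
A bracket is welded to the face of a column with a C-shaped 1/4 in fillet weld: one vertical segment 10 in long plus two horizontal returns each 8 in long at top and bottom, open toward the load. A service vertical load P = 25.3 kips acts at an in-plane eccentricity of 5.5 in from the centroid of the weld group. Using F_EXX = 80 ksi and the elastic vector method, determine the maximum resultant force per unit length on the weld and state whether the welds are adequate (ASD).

f_max ≈ 2.37 kip/in; adequate

Total weld length L_w = 26 in. Treat welds as unit-width lines.
Centroid: x̄ = 2×8×4 / 26 = 2.462 in from the vertical weld.
Polar moment about centroid: J = I_x + I_y = [10³/12 + 2×8×5²] + [10×2.462² + 2(8³/12 + 8×1.538²)] = 667.1 in³.
Direct shear f_v = P/L_w = 25.3 / 26 = 0.9731 kip/in (vertical).
Torsion M = P·e = 25.3 × 5.5 = 139.15 kip·in.
Critical point at (x, y) = (5.538, 5) from centroid. f_tx = M·y/J = 1.043 kip/in; f_ty = M·x/J = 1.155 kip/in.
Resultant f_max = √[f_tx² + (f_v + f_ty)²] = √[1.043² + (0.9731 + 1.155)²] = 2.37 kip/in.
Capacity per unit length: r_n/Ω = (1/2.0) × 0.6 × 80 × (0.707 × 0.25) = 4.242 kip/in.
2.37 ≤ 4.242 → adequate.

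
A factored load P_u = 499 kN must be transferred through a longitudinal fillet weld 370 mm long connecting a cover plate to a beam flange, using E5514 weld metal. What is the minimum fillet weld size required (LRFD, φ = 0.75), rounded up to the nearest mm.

w = 8 mm

E55XX → F_EXX = 550 MPa.
Total weld length L = 370 mm.
Required throat t_e = P_u / (φ × 0.6 F_EXX × L) = 499 / (0.75 × 0.6 × 550 × 370 × 10⁻³) = 5.449 mm.
Required leg w = t_e / 0.707 = 7.707 mm → use 8 mm.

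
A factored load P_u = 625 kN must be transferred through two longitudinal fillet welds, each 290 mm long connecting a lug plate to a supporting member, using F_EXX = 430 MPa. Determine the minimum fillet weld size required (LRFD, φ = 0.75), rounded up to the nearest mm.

Total weld length L = 580 mm.
Required throat t_e = P_u / (φ × 0.6 F_EXX × L) = 625 / (0.75 × 0.6 × 430 × 580 × 10⁻³) = 5.569 mm.
Required leg w = t_e / 0.707 = 7.877 mm → use 8 mm.

w = 8 mm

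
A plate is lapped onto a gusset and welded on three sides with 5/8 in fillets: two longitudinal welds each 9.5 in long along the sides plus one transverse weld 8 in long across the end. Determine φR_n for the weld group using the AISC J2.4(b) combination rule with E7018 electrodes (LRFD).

E70XX → F_EXX = 70 ksi.
t_e = 0.707 × 0.625 = 0.4419 in.
R_nwl = 0.6 × 70 × 0.4419 × 19 = 352.6 kip (longitudinal, 2 welds).
R_nwt = 0.6 × 70 × 0.4419 × 8 = 148.5 kip (transverse, base value).
(i) R_nwl + R_nwt = 501.1 kip; (ii) 0.85 R_nwl + 1.5 R_nwt = 522.4 kip.
R_n = max = 522.4 kip [governs: (ii)]; φR_n = 391.8 kip.

φR_n ≈ 392 kip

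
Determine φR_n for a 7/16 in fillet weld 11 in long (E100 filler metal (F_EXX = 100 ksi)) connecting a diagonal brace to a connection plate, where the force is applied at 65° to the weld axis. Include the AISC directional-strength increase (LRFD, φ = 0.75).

φR_n ≈ 219 kips

t_e = 0.707 × 0.4375 = 0.3093 in; A_we = 0.3093 × 11 = 3.402 in².
Directional factor: 1.0 + 0.5 sin^1.5(65°) = 1.431.
F_nw = 0.6 × 100 × 1.431 = 85.88 ksi.
φR_n = 0.75 × 85.88 × 3.402 = 219.2 kips.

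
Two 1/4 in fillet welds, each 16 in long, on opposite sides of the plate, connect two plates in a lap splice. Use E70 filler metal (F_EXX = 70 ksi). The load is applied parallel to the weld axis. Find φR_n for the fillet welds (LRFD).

φR_n ≈ 178 kips

Effective throat t_e = 0.707 × 0.25 = 0.1767 in.
Total length L = 32 in; A_we = 0.1767 × 32 = 5.656 in².
F_nw = 0.6 F_EXX = 0.6 × 70 = 42 ksi.
φR_n = 0.75 × 42 × 5.656 = 178.2 kips.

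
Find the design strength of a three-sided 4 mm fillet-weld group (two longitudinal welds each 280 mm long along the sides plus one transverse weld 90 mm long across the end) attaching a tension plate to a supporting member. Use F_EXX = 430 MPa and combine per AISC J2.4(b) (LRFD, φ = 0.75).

t_e = 0.707 × 4 = 2.828 mm.
R_nwl = 0.6 × 430 × 2.828 × 560 × 10⁻³ = 408.6 kN (longitudinal, 2 welds).
R_nwt = 0.6 × 430 × 2.828 × 90 × 10⁻³ = 65.67 kN (transverse, base value).
(i) R_nwl + R_nwt = 474.3 kN; (ii) 0.85 R_nwl + 1.5 R_nwt = 445.8 kN.
R_n = max = 474.3 kN [governs: (i)]; φR_n = 355.7 kN.

φR_n ≈ 356 kN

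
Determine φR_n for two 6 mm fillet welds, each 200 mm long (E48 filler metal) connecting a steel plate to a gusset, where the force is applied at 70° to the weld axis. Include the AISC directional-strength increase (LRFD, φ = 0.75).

E48XX → F_EXX = 480 MPa.
t_e = 0.707 × 6 = 4.242 mm; A_we = 4.242 × 400 = 1697 mm².
Directional factor: 1.0 + 0.5 sin^1.5(70°) = 1.455.
F_nw = 0.6 × 480 × 1.455 = 419.2 MPa.
φR_n = 0.75 × 419.2 × 1697 × 10⁻³ = 533.4 kN.

φR_n ≈ 533 kN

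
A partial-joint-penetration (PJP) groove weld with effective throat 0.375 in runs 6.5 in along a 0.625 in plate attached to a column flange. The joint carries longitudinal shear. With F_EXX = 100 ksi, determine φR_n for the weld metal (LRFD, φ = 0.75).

φR_n ≈ 110 kips

Effective throat (given) t_e = 0.375 in.
A_we = 0.375 × 6.5 = 2.438 in².
F_nw = 0.6 F_EXX = 60 ksi.
φR_n = 0.75 × 60 × 2.438 = 109.7 kips.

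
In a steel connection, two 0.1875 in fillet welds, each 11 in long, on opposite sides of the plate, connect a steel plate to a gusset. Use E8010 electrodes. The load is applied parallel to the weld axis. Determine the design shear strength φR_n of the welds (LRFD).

E80XX → F_EXX = 80 ksi.
Effective throat t_e = 0.707 × 0.1875 = 0.1326 in.
Total length L = 22 in; A_we = 0.1326 × 22 = 2.916 in².
F_nw = 0.6 F_EXX = 0.6 × 80 = 48 ksi.
φR_n = 0.75 × 48 × 2.916 = 105 kips.

φR_n ≈ 105 kips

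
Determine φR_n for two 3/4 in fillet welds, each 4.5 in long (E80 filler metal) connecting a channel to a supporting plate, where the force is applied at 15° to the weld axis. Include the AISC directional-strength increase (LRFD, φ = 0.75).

E80XX → F_EXX = 80 ksi.
t_e = 0.707 × 0.75 = 0.5302 in; A_we = 0.5302 × 9 = 4.772 in².
Directional factor: 1.0 + 0.5 sin^1.5(15°) = 1.066.
F_nw = 0.6 × 80 × 1.066 = 51.16 ksi.
φR_n = 0.75 × 51.16 × 4.772 = 183.1 kip.

φR_n ≈ 183 kip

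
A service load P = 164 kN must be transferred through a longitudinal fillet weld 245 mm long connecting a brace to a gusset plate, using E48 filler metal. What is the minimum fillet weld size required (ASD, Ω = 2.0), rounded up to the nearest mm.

E48XX → F_EXX = 480 MPa.
Total weld length L = 245 mm.
Required throat t_e = P × Ω / (0.6 F_EXX × L) = 164 × 2.0 / (0.6 × 480 × 245 × 10⁻³) = 4.649 mm.
Required leg w = t_e / 0.707 = 6.575 mm → use 7 mm.

w = 7 mm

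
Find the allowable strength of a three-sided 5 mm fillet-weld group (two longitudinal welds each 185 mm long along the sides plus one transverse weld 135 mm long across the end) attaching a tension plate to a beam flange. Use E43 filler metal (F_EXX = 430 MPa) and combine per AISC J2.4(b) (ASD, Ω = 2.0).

R_n/Ω ≈ 236 kN

t_e = 0.707 × 5 = 3.535 mm.
R_nwl = 0.6 × 430 × 3.535 × 370 × 10⁻³ = 337.5 kN (longitudinal, 2 welds).
R_nwt = 0.6 × 430 × 3.535 × 135 × 10⁻³ = 123.1 kN (transverse, base value).
(i) R_nwl + R_nwt = 460.6 kN; (ii) 0.85 R_nwl + 1.5 R_nwt = 471.5 kN.
R_n = max = 471.5 kN [governs: (ii)]; R_n/Ω = 235.8 kN.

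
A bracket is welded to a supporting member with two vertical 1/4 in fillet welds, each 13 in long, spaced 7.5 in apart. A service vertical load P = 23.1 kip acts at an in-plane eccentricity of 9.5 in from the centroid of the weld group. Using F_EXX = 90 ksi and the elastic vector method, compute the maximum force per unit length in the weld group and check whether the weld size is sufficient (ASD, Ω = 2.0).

Total weld length L_w = 26 in. Treat welds as unit-width lines.
Polar moment about centroid: J = 2[d³/12 + d(b/2)²] = 2[13³/12 + 13×3.75²] = 731.8 in³.
Direct shear f_v = P/L_w = 23.1 / 26 = 0.8885 kip/in (vertical).
Torsion M = P·e = 23.1 × 9.5 = 219.45 kip·in.
Critical point at (x, y) = (3.75, 6.5) from centroid. f_tx = M·y/J = 1.949 kip/in; f_ty = M·x/J = 1.125 kip/in.
Resultant f_max = √[f_tx² + (f_v + f_ty)²] = √[1.949² + (0.8885 + 1.125)²] = 2.802 kip/in.
Capacity per unit length: r_n/Ω = (1/2.0) × 0.6 × 90 × (0.707 × 0.25) = 4.772 kip/in.
2.802 ≤ 4.772 → adequate.

f_max ≈ 2.8 kip/in; adequate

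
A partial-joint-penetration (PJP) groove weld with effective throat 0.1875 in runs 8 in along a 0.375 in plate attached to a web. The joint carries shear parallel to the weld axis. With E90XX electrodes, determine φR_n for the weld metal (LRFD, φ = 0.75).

φR_n ≈ 60.8 kips

E90XX → F_EXX = 90 ksi.
Effective throat (given) t_e = 0.1875 in.
A_we = 0.1875 × 8 = 1.5 in².
F_nw = 0.6 F_EXX = 54 ksi.
φR_n = 0.75 × 54 × 1.5 = 60.75 kips.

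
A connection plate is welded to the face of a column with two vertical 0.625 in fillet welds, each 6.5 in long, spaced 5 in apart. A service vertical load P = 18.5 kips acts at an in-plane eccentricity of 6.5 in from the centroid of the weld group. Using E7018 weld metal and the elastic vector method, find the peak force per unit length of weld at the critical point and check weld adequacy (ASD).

E70XX → F_EXX = 70 ksi.
Total weld length L_w = 13 in. Treat welds as unit-width lines.
Polar moment about centroid: J = 2[d³/12 + d(b/2)²] = 2[6.5³/12 + 6.5×2.5²] = 127 in³.
Direct shear f_v = P/L_w = 18.5 / 13 = 1.423 kip/in (vertical).
Torsion M = P·e = 18.5 × 6.5 = 120.25 kip·in.
Critical point at (x, y) = (2.5, 3.25) from centroid. f_tx = M·y/J = 3.077 kip/in; f_ty = M·x/J = 2.367 kip/in.
Resultant f_max = √[f_tx² + (f_v + f_ty)²] = √[3.077² + (1.423 + 2.367)²] = 4.882 kip/in.
Capacity per unit length: r_n/Ω = (1/2.0) × 0.6 × 70 × (0.707 × 0.625) = 9.279 kip/in.
4.882 ≤ 9.279 → adequate.

f_max ≈ 4.88 kip/in; adequate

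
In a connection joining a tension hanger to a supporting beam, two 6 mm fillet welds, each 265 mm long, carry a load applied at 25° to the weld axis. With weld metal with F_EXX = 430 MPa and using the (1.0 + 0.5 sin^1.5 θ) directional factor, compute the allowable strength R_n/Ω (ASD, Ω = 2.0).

t_e = 0.707 × 6 = 4.242 mm; A_we = 4.242 × 530 = 2248 mm².
Directional factor: 1.0 + 0.5 sin^1.5(25°) = 1.137.
F_nw = 0.6 × 430 × 1.137 = 293.4 MPa.
R_n/Ω = (293.4 × 2248) / 2.0 × 10⁻³ = 329.9 kN.

R_n/Ω ≈ 330 kN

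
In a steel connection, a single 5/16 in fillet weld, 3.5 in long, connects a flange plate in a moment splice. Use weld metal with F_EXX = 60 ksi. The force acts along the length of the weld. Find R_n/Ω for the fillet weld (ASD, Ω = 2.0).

R_n/Ω ≈ 13.9 kip

Effective throat t_e = 0.707 × 0.3125 = 0.2209 in.
Total length L = 3.5 in; A_we = 0.2209 × 3.5 = 0.7733 in².
F_nw = 0.6 F_EXX = 0.6 × 60 = 36 ksi.
R_n = 36 × 0.7733 = 27.84 kip; R_n/Ω = 27.84/2.0 = 13.92 kip.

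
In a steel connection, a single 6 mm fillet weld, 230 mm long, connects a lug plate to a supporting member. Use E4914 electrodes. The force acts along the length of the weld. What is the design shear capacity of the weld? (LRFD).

E49XX → F_EXX = 490 MPa.
Effective throat t_e = 0.707 × 6 = 4.242 mm.
Total length L = 230 mm; A_we = 4.242 × 230 = 975.7 mm².
F_nw = 0.6 F_EXX = 0.6 × 490 = 294 MPa.
φR_n = 0.75 × 294 × 975.7 × 10⁻³ = 215.1 kN.

φR_n ≈ 215 kN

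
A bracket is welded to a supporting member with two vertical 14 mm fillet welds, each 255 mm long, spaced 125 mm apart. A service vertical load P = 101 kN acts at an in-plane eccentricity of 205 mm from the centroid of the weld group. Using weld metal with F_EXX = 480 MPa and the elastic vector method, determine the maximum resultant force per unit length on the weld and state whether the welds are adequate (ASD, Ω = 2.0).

f_max ≈ 727 N/mm; adequate

Total weld length L_w = 510 mm. Treat welds as unit-width lines.
Polar moment about centroid: J = 2[d³/12 + d(b/2)²] = 2[255³/12 + 255×62.5²] = 4756000 mm³.
Direct shear f_v = P/L_w = 101×10³ / 510 = 198 N/mm (vertical).
Torsion M = P·e = 101×10³ × 205 = 20705000 N·mm.
Critical point at (x, y) = (62.5, 127.5) from centroid. f_tx = M·y/J = 555.1 N/mm; f_ty = M·x/J = 272.1 N/mm.
Resultant f_max = √[f_tx² + (f_v + f_ty)²] = √[555.1² + (198 + 272.1)²] = 727.4 N/mm.
Capacity per unit length: r_n/Ω = (1/2.0) × 0.6 × 480 × (0.707 × 14) = 1425 N/mm.
727.4 ≤ 1425 → adequate.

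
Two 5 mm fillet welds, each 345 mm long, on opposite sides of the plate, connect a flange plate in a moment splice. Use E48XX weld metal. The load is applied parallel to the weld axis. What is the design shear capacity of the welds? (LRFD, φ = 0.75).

φR_n ≈ 527 kN

E48XX → F_EXX = 480 MPa.
Effective throat t_e = 0.707 × 5 = 3.535 mm.
Total length L = 690 mm; A_we = 3.535 × 690 = 2439 mm².
F_nw = 0.6 F_EXX = 0.6 × 480 = 288 MPa.
φR_n = 0.75 × 288 × 2439 × 10⁻³ = 526.9 kN.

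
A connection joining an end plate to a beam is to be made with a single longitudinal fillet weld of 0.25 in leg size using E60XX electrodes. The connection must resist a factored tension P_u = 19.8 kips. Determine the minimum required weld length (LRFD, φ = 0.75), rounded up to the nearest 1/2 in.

E60XX → F_EXX = 60 ksi.
Throat t_e = 0.707 × 0.25 = 0.1767 in.
φr_n = 0.75 × 0.6 × 60 × 0.1767 = 4.772 kips/in.
L_req = P_u / φr_n = 19.8 / 4.772 = 4.149 in total.
Round up → use L = 4.5 in.

L = 4.5 in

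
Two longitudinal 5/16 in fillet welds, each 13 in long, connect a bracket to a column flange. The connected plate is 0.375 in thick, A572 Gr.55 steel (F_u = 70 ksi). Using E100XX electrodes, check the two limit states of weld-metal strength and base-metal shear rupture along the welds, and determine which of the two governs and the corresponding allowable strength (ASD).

R_n/Ω ≈ 172 kip (weld metal governs)

E100XX → F_EXX = 100 ksi.
t_e = 0.707 × 0.3125 = 0.2209 in; L = 26 in.
Weld metal: R_n/Ω = (1/2.0) × 0.6 × 100 × 0.2209 × 26 = 172.3 kip.
Base metal (shear rupture): R_n/Ω = (1/2.0) × 0.6 × 70 × 0.375 × 26 = 204.8 kip.
Governing: weld metal.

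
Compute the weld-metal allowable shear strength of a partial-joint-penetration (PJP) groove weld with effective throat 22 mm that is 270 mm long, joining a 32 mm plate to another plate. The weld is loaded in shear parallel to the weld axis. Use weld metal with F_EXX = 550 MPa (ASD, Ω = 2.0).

R_n/Ω ≈ 980 kN

Effective throat (given) t_e = 22 mm.
A_we = 22 × 270 = 5940 mm².
F_nw = 0.6 F_EXX = 330 MPa.
R_n/Ω = (330 × 5940) / 2.0 × 10⁻³ = 980.1 kN.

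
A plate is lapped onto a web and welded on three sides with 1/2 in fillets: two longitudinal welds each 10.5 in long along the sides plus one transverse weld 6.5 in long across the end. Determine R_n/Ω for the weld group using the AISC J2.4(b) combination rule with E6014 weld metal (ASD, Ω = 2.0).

E60XX → F_EXX = 60 ksi.
t_e = 0.707 × 0.5 = 0.3535 in.
R_nwl = 0.6 × 60 × 0.3535 × 21 = 267.2 kip (longitudinal, 2 welds).
R_nwt = 0.6 × 60 × 0.3535 × 6.5 = 82.72 kip (transverse, base value).
(i) R_nwl + R_nwt = 350 kip; (ii) 0.85 R_nwl + 1.5 R_nwt = 351.2 kip.
R_n = max = 351.2 kip [governs: (ii)]; R_n/Ω = 175.6 kip.

R_n/Ω ≈ 176 kip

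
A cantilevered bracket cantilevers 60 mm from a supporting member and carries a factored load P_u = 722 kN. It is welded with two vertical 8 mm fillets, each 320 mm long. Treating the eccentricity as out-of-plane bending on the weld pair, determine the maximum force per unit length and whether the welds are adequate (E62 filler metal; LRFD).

f_max ≈ 1700 N/mm; NOT adequate

E62XX → F_EXX = 620 MPa.
L_w = 2 × 320 = 640 mm; section modulus (unit throat) S = 2 × L²/6 = 34130 mm².
Direct shear f_v = P/L_w = 722×10³/640 = 1128 N/mm.
Moment M = P × e = 722×10³ × 60 = 43320000 N·mm; bending f_b = M/S = 1269 N/mm.
f_max = √(f_v² + f_b²) = √(1128² + 1269²) = 1698 N/mm.
φr_n = 0.75 × 0.6 × 620 × (0.707 × 8) = 1578 N/mm → NOT adequate.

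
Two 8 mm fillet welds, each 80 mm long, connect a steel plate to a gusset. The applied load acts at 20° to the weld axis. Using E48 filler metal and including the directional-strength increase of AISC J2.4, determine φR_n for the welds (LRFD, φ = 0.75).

φR_n ≈ 215 kN

E48XX → F_EXX = 480 MPa.
t_e = 0.707 × 8 = 5.656 mm; A_we = 5.656 × 160 = 905 mm².
Directional factor: 1.0 + 0.5 sin^1.5(20°) = 1.1.
F_nw = 0.6 × 480 × 1.1 = 316.8 MPa.
φR_n = 0.75 × 316.8 × 905 × 10⁻³ = 215 kN.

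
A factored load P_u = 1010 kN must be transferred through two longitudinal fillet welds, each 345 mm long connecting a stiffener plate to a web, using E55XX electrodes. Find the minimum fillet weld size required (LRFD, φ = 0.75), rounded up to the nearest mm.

E55XX → F_EXX = 550 MPa.
Total weld length L = 690 mm.
Required throat t_e = P_u / (φ × 0.6 F_EXX × L) = 1010 / (0.75 × 0.6 × 550 × 690 × 10⁻³) = 5.914 mm.
Required leg w = t_e / 0.707 = 8.365 mm → use 9 mm.

w = 9 mm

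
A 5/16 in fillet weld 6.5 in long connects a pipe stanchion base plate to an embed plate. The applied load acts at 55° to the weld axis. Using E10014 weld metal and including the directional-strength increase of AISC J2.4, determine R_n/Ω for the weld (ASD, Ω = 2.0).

E100XX → F_EXX = 100 ksi.
t_e = 0.707 × 0.3125 = 0.2209 in; A_we = 0.2209 × 6.5 = 1.436 in².
Directional factor: 1.0 + 0.5 sin^1.5(55°) = 1.371.
F_nw = 0.6 × 100 × 1.371 = 82.24 ksi.
R_n/Ω = (82.24 × 1.436) / 2.0 = 59.05 kip.

R_n/Ω ≈ 59.1 kip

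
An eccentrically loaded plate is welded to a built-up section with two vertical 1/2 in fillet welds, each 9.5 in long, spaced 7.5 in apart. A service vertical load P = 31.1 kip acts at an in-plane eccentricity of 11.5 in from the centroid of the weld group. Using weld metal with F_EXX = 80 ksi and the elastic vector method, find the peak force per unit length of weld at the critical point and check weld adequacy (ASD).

f_max ≈ 6.42 kip/in; adequate

Total weld length L_w = 19 in. Treat welds as unit-width lines.
Polar moment about centroid: J = 2[d³/12 + d(b/2)²] = 2[9.5³/12 + 9.5×3.75²] = 410.1 in³.
Direct shear f_v = P/L_w = 31.1 / 19 = 1.637 kip/in (vertical).
Torsion M = P·e = 31.1 × 11.5 = 357.65 kip·in.
Critical point at (x, y) = (3.75, 4.75) from centroid. f_tx = M·y/J = 4.143 kip/in; f_ty = M·x/J = 3.271 kip/in.
Resultant f_max = √[f_tx² + (f_v + f_ty)²] = √[4.143² + (1.637 + 3.271)²] = 6.422 kip/in.
Capacity per unit length: r_n/Ω = (1/2.0) × 0.6 × 80 × (0.707 × 0.5) = 8.484 kip/in.
6.422 ≤ 8.484 → adequate.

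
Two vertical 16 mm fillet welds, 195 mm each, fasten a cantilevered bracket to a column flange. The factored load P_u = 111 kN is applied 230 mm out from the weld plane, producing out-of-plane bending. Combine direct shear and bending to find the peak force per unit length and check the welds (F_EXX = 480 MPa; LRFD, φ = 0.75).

f_max ≈ 2030 N/mm; adequate

L_w = 2 × 195 = 390 mm; section modulus (unit throat) S = 2 × L²/6 = 12680 mm².
Direct shear f_v = P/L_w = 111×10³/390 = 284.6 N/mm.
Moment M = P × e = 111×10³ × 230 = 25530000 N·mm; bending f_b = M/S = 2014 N/mm.
f_max = √(f_v² + f_b²) = √(284.6² + 2014²) = 2034 N/mm.
φr_n = 0.75 × 0.6 × 480 × (0.707 × 16) = 2443 N/mm → adequate.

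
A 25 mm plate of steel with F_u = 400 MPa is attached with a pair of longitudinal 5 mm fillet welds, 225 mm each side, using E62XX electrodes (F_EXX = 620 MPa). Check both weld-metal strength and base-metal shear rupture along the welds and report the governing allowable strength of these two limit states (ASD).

t_e = 0.707 × 5 = 3.535 mm; L = 450 mm.
Weld metal: R_n/Ω = (1/2.0) × 0.6 × 620 × 3.535 × 450 × 10⁻³ = 295.9 kN.
Base metal (shear rupture): R_n/Ω = (1/2.0) × 0.6 × 400 × 25 × 450 × 10⁻³ = 1350 kN.
Governing: weld metal.

R_n/Ω ≈ 296 kN (weld metal governs)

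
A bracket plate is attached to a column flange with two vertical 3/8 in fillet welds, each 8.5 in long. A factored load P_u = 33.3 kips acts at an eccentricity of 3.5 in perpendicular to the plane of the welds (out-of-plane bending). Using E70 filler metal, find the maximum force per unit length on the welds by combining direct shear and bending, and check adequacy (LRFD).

f_max ≈ 5.22 kip/in; adequate

E70XX → F_EXX = 70 ksi.
L_w = 2 × 8.5 = 17 in; section modulus (unit throat) S = 2 × L²/6 = 24.08 in².
Direct shear f_v = P/L_w = 33.3/17 = 1.959 kip/in.
Moment M = P × e = 33.3 × 3.5 = 116.55 kip·in; bending f_b = M/S = 4.839 kip/in.
f_max = √(f_v² + f_b²) = √(1.959² + 4.839²) = 5.221 kip/in.
φr_n = 0.75 × 0.6 × 70 × (0.707 × 0.375) = 8.351 kip/in → adequate.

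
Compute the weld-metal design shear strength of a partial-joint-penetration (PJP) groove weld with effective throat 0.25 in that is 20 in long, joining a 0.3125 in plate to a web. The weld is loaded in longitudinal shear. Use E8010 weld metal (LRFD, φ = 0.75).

φR_n ≈ 180 kip

E80XX → F_EXX = 80 ksi.
Effective throat (given) t_e = 0.25 in.
A_we = 0.25 × 20 = 5 in².
F_nw = 0.6 F_EXX = 48 ksi.
φR_n = 0.75 × 48 × 5 = 180 kip.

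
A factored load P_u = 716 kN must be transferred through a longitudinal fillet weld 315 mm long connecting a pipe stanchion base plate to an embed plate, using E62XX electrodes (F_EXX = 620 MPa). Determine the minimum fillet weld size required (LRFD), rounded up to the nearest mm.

w = 12 mm

Total weld length L = 315 mm.
Required throat t_e = P_u / (φ × 0.6 F_EXX × L) = 716 / (0.75 × 0.6 × 620 × 315 × 10⁻³) = 8.147 mm.
Required leg w = t_e / 0.707 = 11.52 mm → use 12 mm.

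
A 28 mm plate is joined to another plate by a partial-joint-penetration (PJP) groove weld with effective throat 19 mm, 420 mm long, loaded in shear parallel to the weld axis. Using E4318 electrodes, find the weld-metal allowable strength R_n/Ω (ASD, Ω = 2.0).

E43XX → F_EXX = 430 MPa.
Effective throat (given) t_e = 19 mm.
A_we = 19 × 420 = 7980 mm².
F_nw = 0.6 F_EXX = 258 MPa.
R_n/Ω = (258 × 7980) / 2.0 × 10⁻³ = 1029 kN.

R_n/Ω ≈ 1030 kN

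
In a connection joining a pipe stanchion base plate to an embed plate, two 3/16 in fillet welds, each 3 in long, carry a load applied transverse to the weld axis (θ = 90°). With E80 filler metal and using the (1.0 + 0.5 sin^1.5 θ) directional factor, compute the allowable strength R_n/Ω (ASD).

R_n/Ω ≈ 28.6 kip

E80XX → F_EXX = 80 ksi.
t_e = 0.707 × 0.1875 = 0.1326 in; A_we = 0.1326 × 6 = 0.7954 in².
Directional factor: 1.0 + 0.5 sin^1.5(90°) = 1.5.
F_nw = 0.6 × 80 × 1.5 = 72 ksi.
R_n/Ω = (72 × 0.7954) / 2.0 = 28.63 kip.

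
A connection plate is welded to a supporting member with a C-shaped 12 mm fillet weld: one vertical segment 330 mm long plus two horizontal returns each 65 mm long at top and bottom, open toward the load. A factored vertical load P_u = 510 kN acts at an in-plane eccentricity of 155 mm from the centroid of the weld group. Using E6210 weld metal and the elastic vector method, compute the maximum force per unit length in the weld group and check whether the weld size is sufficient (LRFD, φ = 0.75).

f_max ≈ 2640 N/mm; NOT adequate

E62XX → F_EXX = 620 MPa.
Total weld length L_w = 460 mm. Treat welds as unit-width lines.
Centroid: x̄ = 2×65×32.5 / 460 = 9.185 mm from the vertical weld.
Polar moment about centroid: J = I_x + I_y = [330³/12 + 2×65×165²] + [330×9.185² + 2(65³/12 + 65×23.32²)] = 6678000 mm³.
Direct shear f_v = P/L_w = 510×10³ / 460 = 1109 N/mm (vertical).
Torsion M = P·e = 510×10³ × 155 = 79050000 N·mm.
Critical point at (x, y) = (55.82, 165) from centroid. f_tx = M·y/J = 1953 N/mm; f_ty = M·x/J = 660.7 N/mm.
Resultant f_max = √[f_tx² + (f_v + f_ty)²] = √[1953² + (1109 + 660.7)²] = 2635 N/mm.
Capacity per unit length: φr_n = 0.75 × 0.6 × 620 × (0.707 × 12) = 2367 N/mm.
2635 > 2367 → NOT adequate.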